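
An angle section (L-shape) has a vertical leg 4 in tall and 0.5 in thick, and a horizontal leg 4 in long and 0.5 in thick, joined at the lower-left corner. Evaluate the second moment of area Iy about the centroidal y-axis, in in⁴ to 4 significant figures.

Break the section into simple shapes (no overlaps), measuring from the bottom-left corner of the bounding box.
Vertical leg: 0.5 × 4, A = 2 in², x = 0.25 in, Ī = 0.0416667 in⁴.
Horizontal leg (remainder): 3.5 × 0.5, A = 1.75 in², x = 2.25 in, Ī = 1.78646 in⁴.
Centroid: x̄ = ΣA·x / ΣA = 1.18333 in.
Transfer each piece to the centroidal y-axis using Ī + A·d² with d = x − 1.18333:
  vertical leg: d = -0.933333 in → contributes +1.78389 in⁴
  horizontal leg (remainder): d = 1.06667 in → contributes +3.77757 in⁴
Total I = 5.56146 in⁴.

Iy ≈ 5.561 in⁴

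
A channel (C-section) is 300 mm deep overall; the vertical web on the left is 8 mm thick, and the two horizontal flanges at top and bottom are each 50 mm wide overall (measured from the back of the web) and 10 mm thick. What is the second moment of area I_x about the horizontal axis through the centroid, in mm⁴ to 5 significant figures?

Treat the section as a set of non-overlapping primitives; coordinates are from the bounding-box lower-left.
Web: 8 × 300, A = 2 400 mm², y = 150 mm, Ī = 18 000 000 mm⁴.
Top flange (beyond web): 42 × 10, A = 420 mm², y = 295 mm, Ī = 3 500 mm⁴.
Bottom flange (beyond web): 42 × 10, A = 420 mm², y = 5 mm, Ī = 3 500 mm⁴.
By symmetry the centroid is at mid-height, ȳ = 150 mm.
Transfer each piece to the horizontal axis through the centroid using Ī + A·d² with d = y − 150:
  web: d = 0 mm → contributes +18 000 000 mm⁴
  top flange (beyond web): d = 145 mm → contributes +8 834 000 mm⁴
  bottom flange (beyond web): d = -145 mm → contributes +8 834 000 mm⁴
Total I = 35 668 000 mm⁴.

I_x ≈ 3.5668 × 10⁷ mm⁴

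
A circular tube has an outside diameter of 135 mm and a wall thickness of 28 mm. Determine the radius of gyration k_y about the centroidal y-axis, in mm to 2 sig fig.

Decompose the section into non-overlapping parts with the origin at the bottom-left of its bounding rectangle.
Outer circle: ⌀135, A = 14 314 mm², x = 67.5 mm, Ī = 16 304 406 mm⁴.
Bore (subtracted): ⌀79, A = 4 902 mm², x = 67.5 mm, Ī = 1 911 958 mm⁴.
By symmetry the centroid is at mid-width, x̄ = 67.5 mm.
All pieces are centred on the centroidal y-axis, so I = ΣĪ (holes subtracted) = 14 392 448 mm⁴.
Radius of gyration: k = √(I/A) = √(14 392 448 / 9 412) = 39.1 mm.

k_y ≈ 39 mm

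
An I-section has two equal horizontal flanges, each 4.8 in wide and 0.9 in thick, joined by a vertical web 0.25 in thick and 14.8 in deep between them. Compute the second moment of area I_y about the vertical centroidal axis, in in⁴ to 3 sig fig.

Break the section into simple shapes (no overlaps), measuring from the bottom-left corner of the bounding box.
Bottom flange: 4.8 × 0.9, A = 4.32 in², x = 2.4 in, Ī = 8.2944 in⁴.
Web: 0.25 × 14.8, A = 3.7 in², x = 2.4 in, Ī = 0.019271 in⁴.
Top flange: 4.8 × 0.9, A = 4.32 in², x = 2.4 in, Ī = 8.2944 in⁴.
By symmetry the centroid is at mid-width, x̄ = 2.4 in.
All pieces are centred on the vertical centroidal axis, so I = ΣĪ = 16.608 in⁴.

I_y ≈ 16.6 in⁴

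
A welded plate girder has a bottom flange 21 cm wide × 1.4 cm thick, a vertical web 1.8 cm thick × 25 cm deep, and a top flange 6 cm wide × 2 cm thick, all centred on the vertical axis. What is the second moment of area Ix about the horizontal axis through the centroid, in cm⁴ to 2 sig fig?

Decompose the section into non-overlapping parts with the origin at the bottom-left of its bounding rectangle.
Bottom plate: 21 × 1.4, A = 29.4 cm², y = 0.7 cm, Ī = 4.802 cm⁴.
Web plate: 1.8 × 25, A = 45 cm², y = 13.9 cm, Ī = 2 344 cm⁴.
Top plate: 6 × 2, A = 12 cm², y = 27.4 cm, Ī = 4 cm⁴.
Centroid: ȳ = ΣA·y / ΣA = 11.28 cm.
Transfer each piece to the horizontal axis through the centroid using Ī + A·d² with d = y − 11.28:
  bottom plate: d = -10.58 cm → contributes +3 298 cm⁴
  web plate: d = 2.617 cm → contributes +2 652 cm⁴
  top plate: d = 16.12 cm → contributes +3 121 cm⁴
Total I = 9 071 cm⁴.

Ix ≈ 9100 cm⁴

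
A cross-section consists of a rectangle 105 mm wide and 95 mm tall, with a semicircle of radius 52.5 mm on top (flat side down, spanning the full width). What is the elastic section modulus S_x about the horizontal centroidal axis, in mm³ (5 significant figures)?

S_x ≈ 2.9206 × 10⁵ mm³

Decompose the section into non-overlapping parts with the origin at the bottom-left of its bounding rectangle.
Rectangular body: 105 × 95, A = 9 975 mm², y = 47.5 mm, Ī = 7 502 031 mm⁴.
Semicircular cap: semicircle r = 52.5, A = 4329.507 mm², y = 117.2817 mm, Ī = 833814.2 mm⁴.
Centroid: ȳ = ΣA·y / ΣA = 68.62064 mm.
Transfer each piece to the horizontal centroidal axis using Ī + A·d² with d = y − 68.62064:
  rectangular body: d = -21.12064 mm → contributes +11 951 694 mm⁴
  semicircular cap: d = 48.66105 mm → contributes +11 085 646 mm⁴
Total I = 23 037 340 mm⁴.
Extreme fibre distance c = 78.87936 mm; S = I/c = 292057.9 mm³.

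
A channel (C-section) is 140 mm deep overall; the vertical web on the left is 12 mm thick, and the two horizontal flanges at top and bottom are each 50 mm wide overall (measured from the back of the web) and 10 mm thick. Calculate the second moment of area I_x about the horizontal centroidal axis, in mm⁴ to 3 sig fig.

Decompose the section into non-overlapping parts with the origin at the bottom-left of its bounding rectangle.
Web: 12 × 140, A = 1 680 mm², y = 70 mm, Ī = 2 744 000 mm⁴.
Top flange (beyond web): 38 × 10, A = 380 mm², y = 135 mm, Ī = 3166.7 mm⁴.
Bottom flange (beyond web): 38 × 10, A = 380 mm², y = 5 mm, Ī = 3166.7 mm⁴.
By symmetry the centroid is at mid-height, ȳ = 70 mm.
Transfer each piece to the horizontal centroidal axis using Ī + A·d² with d = y − 70:
  web: d = 0 mm → contributes +2 744 000 mm⁴
  top flange (beyond web): d = 65 mm → contributes +1 608 667 mm⁴
  bottom flange (beyond web): d = -65 mm → contributes +1 608 667 mm⁴
Total I = 5 961 333 mm⁴.

I_x ≈ 5.96 × 10⁶ mm⁴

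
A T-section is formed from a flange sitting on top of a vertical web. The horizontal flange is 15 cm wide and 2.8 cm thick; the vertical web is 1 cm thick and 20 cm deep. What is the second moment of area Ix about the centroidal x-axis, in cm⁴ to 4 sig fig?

Treat the section as a set of non-overlapping primitives; coordinates are from the bounding-box lower-left.
Flange: 15 × 2.8, A = 42 cm², y = 21.4 cm, Ī = 27.44 cm⁴.
Web: 1 × 20, A = 20 cm², y = 10 cm, Ī = 666.667 cm⁴.
Centroid: ȳ = ΣA·y / ΣA = 17.7226 cm.
Transfer each piece to the centroidal x-axis using Ī + A·d² with d = y − 17.7226:
  flange: d = 3.67742 cm → contributes +595.423 cm⁴
  web: d = -7.72258 cm → contributes +1859.43 cm⁴
Total I = 2454.86 cm⁴.

Ix ≈ 2455 cm⁴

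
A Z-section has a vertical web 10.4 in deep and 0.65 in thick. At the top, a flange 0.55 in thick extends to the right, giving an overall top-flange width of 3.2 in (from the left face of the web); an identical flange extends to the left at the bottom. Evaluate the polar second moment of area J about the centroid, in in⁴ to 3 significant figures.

Split into non-overlapping primitives; take the origin at the lower-left of the bounding box.
Web: 0.65 × 10.4, A = 6.76 in², y = 5.2 in, Ī = 60.93 in⁴.
Top flange (beyond web): 2.55 × 0.55, A = 1.4025 in², y = 10.125 in, Ī = 0.035355 in⁴.
Bottom flange (beyond web): 2.55 × 0.55, A = 1.4025 in², y = 0.275 in, Ī = 0.035355 in⁴.
Centroid: ȳ = ΣA·y / ΣA = 5.2 in.
Transfer each piece to the centroidal x-axis using Ī + A·d² with d = y − 5.2:
  web: d = 0 in → contributes +60.93 in⁴
  top flange (beyond web): d = 4.925 in → contributes +34.054 in⁴
  bottom flange (beyond web): d = -4.925 in → contributes +34.054 in⁴
Total I = 129.04 in⁴.
For the y-axis: x̄ = 2.875 in.
Repeating about the centroidal y-axis gives I_y = 8.9388 in⁴.
Polar second moment: J = I_x + I_y = 137.98 in⁴.

J ≈ 138 in⁴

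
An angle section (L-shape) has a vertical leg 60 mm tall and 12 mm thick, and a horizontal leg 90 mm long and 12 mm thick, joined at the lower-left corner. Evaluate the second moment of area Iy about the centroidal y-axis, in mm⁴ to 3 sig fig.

Iy ≈ 1.31 × 10⁶ mm⁴

Split into non-overlapping primitives; take the origin at the lower-left of the bounding box.
Vertical leg: 12 × 60, A = 720 mm², x = 6 mm, Ī = 8 640 mm⁴.
Horizontal leg (remainder): 78 × 12, A = 936 mm², x = 51 mm, Ī = 474 552 mm⁴.
Centroid: x̄ = ΣA·x / ΣA = 31.435 mm.
Transfer each piece to the centroidal y-axis using Ī + A·d² with d = x − 31.435:
  vertical leg: d = -25.435 mm → contributes +474 428 mm⁴
  horizontal leg (remainder): d = 19.565 mm → contributes +832 851 mm⁴
Total I = 1 307 279 mm⁴.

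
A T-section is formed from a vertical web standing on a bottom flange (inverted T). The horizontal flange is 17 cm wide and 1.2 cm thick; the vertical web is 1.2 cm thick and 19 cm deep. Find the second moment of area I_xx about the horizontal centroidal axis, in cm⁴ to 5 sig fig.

I_xx ≈ 1786.7 cm⁴

Treat the section as a set of non-overlapping primitives; coordinates are from the bounding-box lower-left.
Flange: 17 × 1.2, A = 20.4 cm², y = 0.6 cm, Ī = 2.448 cm⁴.
Web: 1.2 × 19, A = 22.8 cm², y = 10.7 cm, Ī = 685.9 cm⁴.
Centroid: ȳ = ΣA·y / ΣA = 5.930556 cm.
Transfer each piece to the horizontal centroidal axis using Ī + A·d² with d = y − 5.930556:
  flange: d = -5.330556 cm → contributes +582.1104 cm⁴
  web: d = 4.769444 cm → contributes +1204.545 cm⁴
Total I = 1786.656 cm⁴.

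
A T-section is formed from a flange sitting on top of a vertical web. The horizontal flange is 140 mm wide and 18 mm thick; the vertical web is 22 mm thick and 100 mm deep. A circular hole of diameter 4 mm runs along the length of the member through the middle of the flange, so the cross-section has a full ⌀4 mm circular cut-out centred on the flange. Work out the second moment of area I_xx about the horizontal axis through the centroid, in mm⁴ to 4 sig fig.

Treat the section as a set of non-overlapping primitives; coordinates are from the bounding-box lower-left.
Flange: 140 × 18, A = 2 520 mm², y = 109 mm, Ī = 68 040 mm⁴.
Web: 22 × 100, A = 2 200 mm², y = 50 mm, Ī = 1 833 333 mm⁴.
Hole (subtracted): ⌀4, A = 12.5664 mm², y = 109 mm, Ī = 12.5664 mm⁴.
Centroid: ȳ = ΣA·y / ΣA = 81.4266 mm.
Transfer each piece to the horizontal axis through the centroid using Ī + A·d² with d = y − 81.4266:
  flange: d = 27.5734 mm → contributes +1 983 978 mm⁴
  web: d = -31.4266 mm → contributes +4 006 120 mm⁴
  hole: d = 27.5734 mm → contributes −9566.69 mm⁴
Total I = 5 980 532 mm⁴.

I_xx ≈ 5.981 × 10⁶ mm⁴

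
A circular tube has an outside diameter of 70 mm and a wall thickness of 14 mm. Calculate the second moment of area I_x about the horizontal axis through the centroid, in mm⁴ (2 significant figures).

Split into non-overlapping primitives; take the origin at the lower-left of the bounding box.
Outer circle: ⌀70, A = 3 848 mm², y = 35 mm, Ī = 1 178 588 mm⁴.
Bore (subtracted): ⌀42, A = 1 385 mm², y = 35 mm, Ī = 152 745 mm⁴.
By symmetry the centroid is at mid-height, ȳ = 35 mm.
All pieces are centred on the horizontal axis through the centroid, so I = ΣĪ (holes subtracted) = 1 025 843 mm⁴.

I_x ≈ 1.0 × 10⁶ mm⁴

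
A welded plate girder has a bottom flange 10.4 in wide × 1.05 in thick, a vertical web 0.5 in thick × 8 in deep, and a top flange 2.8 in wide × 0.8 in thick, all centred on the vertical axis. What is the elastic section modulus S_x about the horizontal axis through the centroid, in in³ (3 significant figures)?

Break the section into simple shapes (no overlaps), measuring from the bottom-left corner of the bounding box.
Bottom plate: 10.4 × 1.05, A = 10.92 in², y = 0.525 in, Ī = 1.0033 in⁴.
Web plate: 0.5 × 8, A = 4 in², y = 5.05 in, Ī = 21.333 in⁴.
Top plate: 2.8 × 0.8, A = 2.24 in², y = 9.45 in, Ī = 0.11947 in⁴.
Centroid: ȳ = ΣA·y / ΣA = 2.7448 in.
Transfer each piece to the horizontal axis through the centroid using Ī + A·d² with d = y − 2.7448:
  bottom plate: d = -2.2198 in → contributes +54.812 in⁴
  web plate: d = 2.3052 in → contributes +42.589 in⁴
  top plate: d = 6.7052 in → contributes +100.83 in⁴
Total I = 198.23 in⁴.
Extreme fibre distance c = 7.1052 in; S = I/c = 27.899 in³.

S_x ≈ 27.9 in³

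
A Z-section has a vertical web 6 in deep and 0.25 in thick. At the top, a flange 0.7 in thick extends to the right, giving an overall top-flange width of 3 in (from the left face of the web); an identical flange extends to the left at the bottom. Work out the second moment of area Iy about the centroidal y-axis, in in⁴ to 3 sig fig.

Iy ≈ 11.1 in⁴

Treat the section as a set of non-overlapping primitives; coordinates are from the bounding-box lower-left.
Web: 0.25 × 6, A = 1.5 in², x = 2.875 in, Ī = 0.0078125 in⁴.
Top flange (beyond web): 2.75 × 0.7, A = 1.925 in², x = 4.375 in, Ī = 1.2132 in⁴.
Bottom flange (beyond web): 2.75 × 0.7, A = 1.925 in², x = 1.375 in, Ī = 1.2132 in⁴.
Centroid: x̄ = ΣA·x / ΣA = 2.875 in.
Transfer each piece to the centroidal y-axis using Ī + A·d² with d = x − 2.875:
  web: d = 0 in → contributes +0.0078125 in⁴
  top flange (beyond web): d = 1.5 in → contributes +5.5444 in⁴
  bottom flange (beyond web): d = -1.5 in → contributes +5.5444 in⁴
Total I = 11.097 in⁴.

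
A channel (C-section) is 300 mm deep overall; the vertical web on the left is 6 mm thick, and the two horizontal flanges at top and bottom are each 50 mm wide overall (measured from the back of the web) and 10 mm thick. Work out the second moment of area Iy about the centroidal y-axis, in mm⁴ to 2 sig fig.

Iy ≈ 5.2 × 10⁵ mm⁴

Decompose the section into non-overlapping parts with the origin at the bottom-left of its bounding rectangle.
Web: 6 × 300, A = 1 800 mm², x = 3 mm, Ī = 5 400 mm⁴.
Top flange (beyond web): 44 × 10, A = 440 mm², x = 28 mm, Ī = 70 987 mm⁴.
Bottom flange (beyond web): 44 × 10, A = 440 mm², x = 28 mm, Ī = 70 987 mm⁴.
Centroid: x̄ = ΣA·x / ΣA = 11.21 mm.
Transfer each piece to the centroidal y-axis using Ī + A·d² with d = x − 11.21:
  web: d = -8.209 mm → contributes +126 697 mm⁴
  top flange (beyond web): d = 16.79 mm → contributes +195 040 mm⁴
  bottom flange (beyond web): d = 16.79 mm → contributes +195 040 mm⁴
Total I = 516 776 mm⁴.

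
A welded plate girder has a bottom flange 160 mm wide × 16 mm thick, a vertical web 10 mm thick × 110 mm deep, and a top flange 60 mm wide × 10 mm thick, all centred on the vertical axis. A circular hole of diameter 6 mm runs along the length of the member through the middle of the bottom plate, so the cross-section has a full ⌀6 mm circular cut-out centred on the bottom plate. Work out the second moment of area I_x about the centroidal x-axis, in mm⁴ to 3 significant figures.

Split into non-overlapping primitives; take the origin at the lower-left of the bounding box.
Bottom plate: 160 × 16, A = 2 560 mm², y = 8 mm, Ī = 54 613 mm⁴.
Web plate: 10 × 110, A = 1 100 mm², y = 71 mm, Ī = 1 109 167 mm⁴.
Top plate: 60 × 10, A = 600 mm², y = 131 mm, Ī = 5 000 mm⁴.
Hole (subtracted): ⌀6, A = 28.274 mm², y = 8 mm, Ī = 63.617 mm⁴.
Centroid: ȳ = ΣA·y / ΣA = 41.816 mm.
Transfer each piece to the centroidal x-axis using Ī + A·d² with d = y − 41.816:
  bottom plate: d = -33.816 mm → contributes +2 982 028 mm⁴
  web plate: d = 29.184 mm → contributes +2 046 044 mm⁴
  top plate: d = 89.184 mm → contributes +4 777 272 mm⁴
  hole: d = -33.816 mm → contributes −32 396 mm⁴
Total I = 9 772 948 mm⁴.

I_x ≈ 9.77 × 10⁶ mm⁴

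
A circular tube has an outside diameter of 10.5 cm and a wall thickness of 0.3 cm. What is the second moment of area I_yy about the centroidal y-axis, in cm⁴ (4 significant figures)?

I_yy ≈ 125.1 cm⁴

Break the section into simple shapes (no overlaps), measuring from the bottom-left corner of the bounding box.
Outer circle: ⌀10.5, A = 86.5901 cm², x = 5.25 cm, Ī = 596.66 cm⁴.
Bore (subtracted): ⌀9.9, A = 76.9769 cm², x = 5.25 cm, Ī = 471.531 cm⁴.
By symmetry the centroid is at mid-width, x̄ = 5.25 cm.
All pieces are centred on the centroidal y-axis, so I = ΣĪ (holes subtracted) = 125.129 cm⁴.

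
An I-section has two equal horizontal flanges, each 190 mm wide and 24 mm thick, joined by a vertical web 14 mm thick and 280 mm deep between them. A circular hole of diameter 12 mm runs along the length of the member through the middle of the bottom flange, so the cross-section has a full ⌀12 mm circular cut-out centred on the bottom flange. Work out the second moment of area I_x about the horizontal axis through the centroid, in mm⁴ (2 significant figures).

I_x ≈ 2.3 × 10⁸ mm⁴

Decompose the section into non-overlapping parts with the origin at the bottom-left of its bounding rectangle.
Bottom flange: 190 × 24, A = 4 560 mm², y = 12 mm, Ī = 218 880 mm⁴.
Web: 14 × 280, A = 3 920 mm², y = 164 mm, Ī = 25 610 667 mm⁴.
Top flange: 190 × 24, A = 4 560 mm², y = 316 mm, Ī = 218 880 mm⁴.
Hole (subtracted): ⌀12, A = 113.1 mm², y = 12 mm, Ī = 1 018 mm⁴.
Centroid: ȳ = ΣA·y / ΣA = 165.3 mm.
Transfer each piece to the horizontal axis through the centroid using Ī + A·d² with d = y − 165.3:
  bottom flange: d = -153.3 mm → contributes +107 424 671 mm⁴
  web: d = -1.33 mm → contributes +25 617 599 mm⁴
  top flange: d = 150.7 mm → contributes +103 737 698 mm⁴
  hole: d = -153.3 mm → contributes −2 659 941 mm⁴
Total I = 234 120 027 mm⁴.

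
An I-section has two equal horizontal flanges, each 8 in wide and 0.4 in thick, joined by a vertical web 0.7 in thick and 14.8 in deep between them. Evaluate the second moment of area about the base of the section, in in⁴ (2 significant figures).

Break the section into simple shapes (no overlaps), measuring from the bottom-left corner of the bounding box.
Bottom flange: 8 × 0.4, A = 3.2 in², y = 0.2 in, Ī = 0.04267 in⁴.
Web: 0.7 × 14.8, A = 10.36 in², y = 7.8 in, Ī = 189.1 in⁴.
Top flange: 8 × 0.4, A = 3.2 in², y = 15.4 in, Ī = 0.04267 in⁴.
Transfer each piece to the base of the section using Ī + A·d² with d = y − 0:
  bottom flange: d = 0.2 in → contributes +0.1707 in⁴
  web: d = 7.8 in → contributes +819.4 in⁴
  top flange: d = 15.4 in → contributes +759 in⁴
Total I = 1 579 in⁴.

I_base ≈ 1600 in⁴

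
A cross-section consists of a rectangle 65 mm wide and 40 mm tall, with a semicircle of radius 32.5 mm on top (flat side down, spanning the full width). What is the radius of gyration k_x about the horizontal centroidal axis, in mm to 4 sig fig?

k_x ≈ 19.54 mm

Decompose the section into non-overlapping parts with the origin at the bottom-left of its bounding rectangle.
Rectangular body: 65 × 40, A = 2 600 mm², y = 20 mm, Ī = 346 667 mm⁴.
Semicircular cap: semicircle r = 32.5, A = 1659.15 mm², y = 53.7934 mm, Ī = 122 452 mm⁴.
Centroid: ȳ = ΣA·y / ΣA = 33.1642 mm.
Transfer each piece to the horizontal centroidal axis using Ī + A·d² with d = y − 33.1642:
  rectangular body: d = -13.1642 mm → contributes +797 239 mm⁴
  semicircular cap: d = 20.6292 mm → contributes +828 527 mm⁴
Total I = 1 625 766 mm⁴.
Radius of gyration: k = √(I/A) = √(1 625 766 / 4259.15) = 19.5374 mm.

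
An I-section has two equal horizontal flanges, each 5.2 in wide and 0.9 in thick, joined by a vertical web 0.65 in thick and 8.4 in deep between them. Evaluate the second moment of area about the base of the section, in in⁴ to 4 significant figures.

Decompose the section into non-overlapping parts with the origin at the bottom-left of its bounding rectangle.
Bottom flange: 5.2 × 0.9, A = 4.68 in², y = 0.45 in, Ī = 0.3159 in⁴.
Web: 0.65 × 8.4, A = 5.46 in², y = 5.1 in, Ī = 32.1048 in⁴.
Top flange: 5.2 × 0.9, A = 4.68 in², y = 9.75 in, Ī = 0.3159 in⁴.
Transfer each piece to the base of the section using Ī + A·d² with d = y − 0:
  bottom flange: d = 0.45 in → contributes +1.2636 in⁴
  web: d = 5.1 in → contributes +174.119 in⁴
  top flange: d = 9.75 in → contributes +445.208 in⁴
Total I = 620.591 in⁴.

I_base ≈ 620.6 in⁴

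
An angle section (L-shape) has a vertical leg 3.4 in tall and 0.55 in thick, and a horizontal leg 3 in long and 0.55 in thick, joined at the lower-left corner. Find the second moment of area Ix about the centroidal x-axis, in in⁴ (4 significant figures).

Ix ≈ 3.426 in⁴

Treat the section as a set of non-overlapping primitives; coordinates are from the bounding-box lower-left.
Vertical leg: 0.55 × 3.4, A = 1.87 in², y = 1.7 in, Ī = 1.80143 in⁴.
Horizontal leg (remainder): 2.45 × 0.55, A = 1.3475 in², y = 0.275 in, Ī = 0.0339682 in⁴.
Centroid: ȳ = ΣA·y / ΣA = 1.10321 in.
Transfer each piece to the centroidal x-axis using Ī + A·d² with d = y − 1.10321:
  vertical leg: d = 0.596795 in → contributes +2.46746 in⁴
  horizontal leg (remainder): d = -0.828205 in → contributes +0.95825 in⁴
Total I = 3.42571 in⁴.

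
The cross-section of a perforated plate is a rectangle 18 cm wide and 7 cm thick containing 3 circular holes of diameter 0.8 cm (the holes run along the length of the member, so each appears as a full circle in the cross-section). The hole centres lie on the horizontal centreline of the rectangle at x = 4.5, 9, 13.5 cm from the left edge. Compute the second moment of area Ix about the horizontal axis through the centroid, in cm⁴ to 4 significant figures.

Ix ≈ 514.4 cm⁴

Break the section into simple shapes (no overlaps), measuring from the bottom-left corner of the bounding box.
Plate: 18 × 7, A = 126 cm², y = 3.5 cm, Ī = 514.5 cm⁴.
Hole 1 (subtracted): ⌀0.8, A = 0.502655 cm², y = 3.5 cm, Ī = 0.0201062 cm⁴.
Hole 2 (subtracted): ⌀0.8, A = 0.502655 cm², y = 3.5 cm, Ī = 0.0201062 cm⁴.
Hole 3 (subtracted): ⌀0.8, A = 0.502655 cm², y = 3.5 cm, Ī = 0.0201062 cm⁴.
By symmetry the centroid is at mid-height, ȳ = 3.5 cm.
All pieces are centred on the horizontal axis through the centroid, so I = ΣĪ (holes subtracted) = 514.44 cm⁴.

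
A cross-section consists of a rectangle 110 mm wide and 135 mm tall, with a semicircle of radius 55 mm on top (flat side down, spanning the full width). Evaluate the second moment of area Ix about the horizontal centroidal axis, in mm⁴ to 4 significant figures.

Split into non-overlapping primitives; take the origin at the lower-left of the bounding box.
Rectangular body: 110 × 135, A = 14 850 mm², y = 67.5 mm, Ī = 22 553 438 mm⁴.
Semicircular cap: semicircle r = 55, A = 4751.66 mm², y = 158.343 mm, Ī = 1 004 345 mm⁴.
Centroid: ȳ = ΣA·y / ΣA = 89.5213 mm.
Transfer each piece to the horizontal centroidal axis using Ī + A·d² with d = y − 89.5213:
  rectangular body: d = -22.0213 mm → contributes +29 754 749 mm⁴
  semicircular cap: d = 68.8214 mm → contributes +23 510 060 mm⁴
Total I = 53 264 809 mm⁴.

Ix ≈ 5.326 × 10⁷ mm⁴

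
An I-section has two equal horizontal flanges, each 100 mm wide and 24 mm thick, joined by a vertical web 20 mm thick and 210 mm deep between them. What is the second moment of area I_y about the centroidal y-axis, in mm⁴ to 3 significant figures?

I_y ≈ 4.14 × 10⁶ mm⁴

Decompose the section into non-overlapping parts with the origin at the bottom-left of its bounding rectangle.
Bottom flange: 100 × 24, A = 2 400 mm², x = 50 mm, Ī = 2 000 000 mm⁴.
Web: 20 × 210, A = 4 200 mm², x = 50 mm, Ī = 140 000 mm⁴.
Top flange: 100 × 24, A = 2 400 mm², x = 50 mm, Ī = 2 000 000 mm⁴.
By symmetry the centroid is at mid-width, x̄ = 50 mm.
All pieces are centred on the centroidal y-axis, so I = ΣĪ = 4 140 000 mm⁴.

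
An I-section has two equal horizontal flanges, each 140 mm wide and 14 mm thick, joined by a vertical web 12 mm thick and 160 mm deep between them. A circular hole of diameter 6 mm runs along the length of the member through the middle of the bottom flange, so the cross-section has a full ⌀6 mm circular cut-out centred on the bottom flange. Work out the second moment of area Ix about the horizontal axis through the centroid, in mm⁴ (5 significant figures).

Decompose the section into non-overlapping parts with the origin at the bottom-left of its bounding rectangle.
Bottom flange: 140 × 14, A = 1 960 mm², y = 7 mm, Ī = 32013.33 mm⁴.
Web: 12 × 160, A = 1 920 mm², y = 94 mm, Ī = 4 096 000 mm⁴.
Top flange: 140 × 14, A = 1 960 mm², y = 181 mm, Ī = 32013.33 mm⁴.
Hole (subtracted): ⌀6, A = 28.27433 mm², y = 7 mm, Ī = 63.61725 mm⁴.
Centroid: ȳ = ΣA·y / ΣA = 94.42326 mm.
Transfer each piece to the horizontal axis through the centroid using Ī + A·d² with d = y − 94.42326:
  bottom flange: d = -87.42326 mm → contributes +15 011 953 mm⁴
  web: d = -0.4232593 mm → contributes +4 096 344 mm⁴
  top flange: d = 86.57674 mm → contributes +14 723 256 mm⁴
  hole: d = -87.42326 mm → contributes −216159.4 mm⁴
Total I = 33 615 393 mm⁴.

Ix ≈ 3.3615 × 10⁷ mm⁴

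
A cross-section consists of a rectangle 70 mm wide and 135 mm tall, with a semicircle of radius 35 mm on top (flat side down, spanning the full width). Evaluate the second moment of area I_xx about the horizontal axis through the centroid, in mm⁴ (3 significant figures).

Split into non-overlapping primitives; take the origin at the lower-left of the bounding box.
Rectangular body: 70 × 135, A = 9 450 mm², y = 67.5 mm, Ī = 14 352 188 mm⁴.
Semicircular cap: semicircle r = 35, A = 1924.2 mm², y = 149.85 mm, Ī = 164 704 mm⁴.
Centroid: ȳ = ΣA·y / ΣA = 81.432 mm.
Transfer each piece to the horizontal axis through the centroid using Ī + A·d² with d = y − 81.432:
  rectangular body: d = -13.932 mm → contributes +16 186 504 mm⁴
  semicircular cap: d = 68.422 mm → contributes +9 173 156 mm⁴
Total I = 25 359 660 mm⁴.

I_xx ≈ 2.54 × 10⁷ mm⁴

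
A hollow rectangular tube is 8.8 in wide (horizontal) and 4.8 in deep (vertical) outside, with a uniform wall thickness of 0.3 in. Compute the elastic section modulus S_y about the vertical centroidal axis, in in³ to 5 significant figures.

S_y ≈ 18.093 in³

Decompose the section into non-overlapping parts with the origin at the bottom-left of its bounding rectangle.
Outer rectangle: 8.8 × 4.8, A = 42.24 in², x = 4.4 in, Ī = 272.5888 in⁴.
Inner void (subtracted): 8.2 × 4.2, A = 34.44 in², x = 4.4 in, Ī = 192.9788 in⁴.
By symmetry the centroid is at mid-width, x̄ = 4.4 in.
All pieces are centred on the vertical centroidal axis, so I = ΣĪ (holes subtracted) = 79.61 in⁴.
Extreme fibre distance c = 4.4 in; S = I/c = 18.09318 in³.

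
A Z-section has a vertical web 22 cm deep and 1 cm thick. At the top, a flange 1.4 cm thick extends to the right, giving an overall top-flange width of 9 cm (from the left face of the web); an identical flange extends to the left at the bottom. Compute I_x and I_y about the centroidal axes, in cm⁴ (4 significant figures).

I_x ≈ 3267 cm⁴, I_y ≈ 574.9 cm⁴

Treat the section as a set of non-overlapping primitives; coordinates are from the bounding-box lower-left.
Web: 1 × 22, A = 22 cm², y = 11 cm, Ī = 887.333 cm⁴.
Top flange (beyond web): 8 × 1.4, A = 11.2 cm², y = 21.3 cm, Ī = 1.82933 cm⁴.
Bottom flange (beyond web): 8 × 1.4, A = 11.2 cm², y = 0.7 cm, Ī = 1.82933 cm⁴.
Centroid: ȳ = ΣA·y / ΣA = 11 cm.
Transfer each piece to the centroidal x-axis using Ī + A·d² with d = y − 11:
  web: d = 0 cm → contributes +887.333 cm⁴
  top flange (beyond web): d = 10.3 cm → contributes +1190.04 cm⁴
  bottom flange (beyond web): d = -10.3 cm → contributes +1190.04 cm⁴
Total I = 3267.41 cm⁴.
For the y-axis: x̄ = 8.5 cm.
Repeating about the centroidal y-axis gives I_y = 574.9 cm⁴.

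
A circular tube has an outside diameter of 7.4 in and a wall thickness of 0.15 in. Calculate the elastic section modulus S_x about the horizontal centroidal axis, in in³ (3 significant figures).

Break the section into simple shapes (no overlaps), measuring from the bottom-left corner of the bounding box.
Outer circle: ⌀7.4, A = 43.008 in², y = 3.7 in, Ī = 147.2 in⁴.
Bore (subtracted): ⌀7.1, A = 39.592 in², y = 3.7 in, Ī = 124.74 in⁴.
By symmetry the centroid is at mid-height, ȳ = 3.7 in.
All pieces are centred on the horizontal centroidal axis, so I = ΣĪ (holes subtracted) = 22.457 in⁴.
Extreme fibre distance c = 3.7 in; S = I/c = 6.0694 in³.

S_x ≈ 6.07 in³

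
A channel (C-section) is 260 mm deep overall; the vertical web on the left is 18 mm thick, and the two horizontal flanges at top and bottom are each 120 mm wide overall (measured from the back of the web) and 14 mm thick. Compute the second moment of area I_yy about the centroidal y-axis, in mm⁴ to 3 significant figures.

I_yy ≈ 8.99 × 10⁶ mm⁴

Split into non-overlapping primitives; take the origin at the lower-left of the bounding box.
Web: 18 × 260, A = 4 680 mm², x = 9 mm, Ī = 126 360 mm⁴.
Top flange (beyond web): 102 × 14, A = 1 428 mm², x = 69 mm, Ī = 1 238 076 mm⁴.
Bottom flange (beyond web): 102 × 14, A = 1 428 mm², x = 69 mm, Ī = 1 238 076 mm⁴.
Centroid: x̄ = ΣA·x / ΣA = 31.739 mm.
Transfer each piece to the centroidal y-axis using Ī + A·d² with d = x − 31.739:
  web: d = -22.739 mm → contributes +2 546 180 mm⁴
  top flange (beyond web): d = 37.261 mm → contributes +3 220 701 mm⁴
  bottom flange (beyond web): d = 37.261 mm → contributes +3 220 701 mm⁴
Total I = 8 987 582 mm⁴.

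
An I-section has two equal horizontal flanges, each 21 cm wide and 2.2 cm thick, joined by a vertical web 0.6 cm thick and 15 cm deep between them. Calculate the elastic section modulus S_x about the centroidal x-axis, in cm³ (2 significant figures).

S_x ≈ 730 cm³

Break the section into simple shapes (no overlaps), measuring from the bottom-left corner of the bounding box.
Bottom flange: 21 × 2.2, A = 46.2 cm², y = 1.1 cm, Ī = 18.63 cm⁴.
Web: 0.6 × 15, A = 9 cm², y = 9.7 cm, Ī = 168.8 cm⁴.
Top flange: 21 × 2.2, A = 46.2 cm², y = 18.3 cm, Ī = 18.63 cm⁴.
By symmetry the centroid is at mid-height, ȳ = 9.7 cm.
Transfer each piece to the centroidal x-axis using Ī + A·d² with d = y − 9.7:
  bottom flange: d = -8.6 cm → contributes +3 436 cm⁴
  web: d = 0 cm → contributes +168.8 cm⁴
  top flange: d = 8.6 cm → contributes +3 436 cm⁴
Total I = 7 040 cm⁴.
Extreme fibre distance c = 9.7 cm; S = I/c = 725.8 cm³.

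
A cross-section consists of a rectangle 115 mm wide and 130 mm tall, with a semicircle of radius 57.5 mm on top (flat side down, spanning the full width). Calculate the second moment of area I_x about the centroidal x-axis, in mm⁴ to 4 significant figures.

I_x ≈ 5.306 × 10⁷ mm⁴

Split into non-overlapping primitives; take the origin at the lower-left of the bounding box.
Rectangular body: 115 × 130, A = 14 950 mm², y = 65 mm, Ī = 21 054 583 mm⁴.
Semicircular cap: semicircle r = 57.5, A = 5193.45 mm², y = 154.404 mm, Ī = 1 199 785 mm⁴.
Centroid: ȳ = ΣA·y / ΣA = 88.0504 mm.
Transfer each piece to the centroidal x-axis using Ī + A·d² with d = y − 88.0504:
  rectangular body: d = -23.0504 mm → contributes +28 997 799 mm⁴
  semicircular cap: d = 66.3534 mm → contributes +24 065 353 mm⁴
Total I = 53 063 152 mm⁴.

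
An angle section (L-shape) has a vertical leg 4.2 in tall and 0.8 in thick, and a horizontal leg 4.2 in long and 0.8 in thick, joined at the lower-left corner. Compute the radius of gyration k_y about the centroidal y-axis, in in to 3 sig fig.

k_y ≈ 1.25 in

Decompose the section into non-overlapping parts with the origin at the bottom-left of its bounding rectangle.
Vertical leg: 0.8 × 4.2, A = 3.36 in², x = 0.4 in, Ī = 0.1792 in⁴.
Horizontal leg (remainder): 3.4 × 0.8, A = 2.72 in², x = 2.5 in, Ī = 2.6203 in⁴.
Centroid: x̄ = ΣA·x / ΣA = 1.3395 in.
Transfer each piece to the centroidal y-axis using Ī + A·d² with d = x − 1.3395:
  vertical leg: d = -0.93947 in → contributes +3.1448 in⁴
  horizontal leg (remainder): d = 1.1605 in → contributes +6.2836 in⁴
Total I = 9.4284 in⁴.
Radius of gyration: k = √(I/A) = √(9.4284 / 6.08) = 1.2453 in.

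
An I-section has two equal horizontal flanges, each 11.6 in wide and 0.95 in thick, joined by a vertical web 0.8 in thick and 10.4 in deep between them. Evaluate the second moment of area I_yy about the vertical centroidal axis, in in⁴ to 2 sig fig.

I_yy ≈ 250 in⁴

Split into non-overlapping primitives; take the origin at the lower-left of the bounding box.
Bottom flange: 11.6 × 0.95, A = 11.02 in², x = 5.8 in, Ī = 123.6 in⁴.
Web: 0.8 × 10.4, A = 8.32 in², x = 5.8 in, Ī = 0.4437 in⁴.
Top flange: 11.6 × 0.95, A = 11.02 in², x = 5.8 in, Ī = 123.6 in⁴.
By symmetry the centroid is at mid-width, x̄ = 5.8 in.
All pieces are centred on the vertical centroidal axis, so I = ΣĪ = 247.6 in⁴.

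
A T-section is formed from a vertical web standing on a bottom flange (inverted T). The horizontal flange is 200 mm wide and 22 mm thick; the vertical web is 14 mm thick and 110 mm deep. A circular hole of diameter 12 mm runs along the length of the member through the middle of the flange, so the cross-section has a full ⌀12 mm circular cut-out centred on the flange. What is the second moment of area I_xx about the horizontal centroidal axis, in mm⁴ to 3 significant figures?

Break the section into simple shapes (no overlaps), measuring from the bottom-left corner of the bounding box.
Flange: 200 × 22, A = 4 400 mm², y = 11 mm, Ī = 177 467 mm⁴.
Web: 14 × 110, A = 1 540 mm², y = 77 mm, Ī = 1 552 833 mm⁴.
Hole (subtracted): ⌀12, A = 113.1 mm², y = 11 mm, Ī = 1017.9 mm⁴.
Centroid: ȳ = ΣA·y / ΣA = 28.443 mm.
Transfer each piece to the horizontal centroidal axis using Ī + A·d² with d = y − 28.443:
  flange: d = -17.443 mm → contributes +1 516 238 mm⁴
  web: d = 48.557 mm → contributes +5 183 784 mm⁴
  hole: d = -17.443 mm → contributes −35 430 mm⁴
Total I = 6 664 592 mm⁴.

I_xx ≈ 6.66 × 10⁶ mm⁴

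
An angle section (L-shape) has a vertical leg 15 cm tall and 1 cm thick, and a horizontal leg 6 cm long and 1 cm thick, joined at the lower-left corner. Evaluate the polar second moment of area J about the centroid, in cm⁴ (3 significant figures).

Treat the section as a set of non-overlapping primitives; coordinates are from the bounding-box lower-left.
Vertical leg: 1 × 15, A = 15 cm², y = 7.5 cm, Ī = 281.25 cm⁴.
Horizontal leg (remainder): 5 × 1, A = 5 cm², y = 0.5 cm, Ī = 0.41667 cm⁴.
Centroid: ȳ = ΣA·y / ΣA = 5.75 cm.
Transfer each piece to the centroidal x-axis using Ī + A·d² with d = y − 5.75:
  vertical leg: d = 1.75 cm → contributes +327.19 cm⁴
  horizontal leg (remainder): d = -5.25 cm → contributes +138.23 cm⁴
Total I = 465.42 cm⁴.
For the y-axis: x̄ = 1.25 cm.
Repeating about the centroidal y-axis gives I_y = 45.417 cm⁴.
Polar second moment: J = I_x + I_y = 510.83 cm⁴.

J ≈ 511 cm⁴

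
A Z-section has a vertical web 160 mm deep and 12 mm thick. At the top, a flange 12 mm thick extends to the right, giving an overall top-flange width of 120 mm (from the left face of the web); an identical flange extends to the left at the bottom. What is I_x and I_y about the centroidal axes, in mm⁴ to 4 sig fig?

Break the section into simple shapes (no overlaps), measuring from the bottom-left corner of the bounding box.
Web: 12 × 160, A = 1 920 mm², y = 80 mm, Ī = 4 096 000 mm⁴.
Top flange (beyond web): 108 × 12, A = 1 296 mm², y = 154 mm, Ī = 15 552 mm⁴.
Bottom flange (beyond web): 108 × 12, A = 1 296 mm², y = 6 mm, Ī = 15 552 mm⁴.
Centroid: ȳ = ΣA·y / ΣA = 80 mm.
Transfer each piece to the centroidal x-axis using Ī + A·d² with d = y − 80:
  web: d = 0 mm → contributes +4 096 000 mm⁴
  top flange (beyond web): d = 74 mm → contributes +7 112 448 mm⁴
  bottom flange (beyond web): d = -74 mm → contributes +7 112 448 mm⁴
Total I = 18 320 896 mm⁴.
For the y-axis: x̄ = 114 mm.
Repeating about the centroidal y-axis gives I_y = 11 873 664 mm⁴.

I_x ≈ 1.832 × 10⁷ mm⁴, I_y ≈ 1.187 × 10⁷ mm⁴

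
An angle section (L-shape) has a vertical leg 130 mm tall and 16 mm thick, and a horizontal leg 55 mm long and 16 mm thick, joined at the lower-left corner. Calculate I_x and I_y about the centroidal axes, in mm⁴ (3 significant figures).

Break the section into simple shapes (no overlaps), measuring from the bottom-left corner of the bounding box.
Vertical leg: 16 × 130, A = 2 080 mm², y = 65 mm, Ī = 2 929 333 mm⁴.
Horizontal leg (remainder): 39 × 16, A = 624 mm², y = 8 mm, Ī = 13 312 mm⁴.
Centroid: ȳ = ΣA·y / ΣA = 51.846 mm.
Transfer each piece to the centroidal x-axis using Ī + A·d² with d = y − 51.846:
  vertical leg: d = 13.154 mm → contributes +3 289 223 mm⁴
  horizontal leg (remainder): d = -43.846 mm → contributes +1 212 943 mm⁴
Total I = 4 502 165 mm⁴.
For the y-axis: x̄ = 14.346 mm.
Repeating about the centroidal y-axis gives I_y = 486 465 mm⁴.

I_x ≈ 4.50 × 10⁶ mm⁴, I_y ≈ 4.86 × 10⁵ mm⁴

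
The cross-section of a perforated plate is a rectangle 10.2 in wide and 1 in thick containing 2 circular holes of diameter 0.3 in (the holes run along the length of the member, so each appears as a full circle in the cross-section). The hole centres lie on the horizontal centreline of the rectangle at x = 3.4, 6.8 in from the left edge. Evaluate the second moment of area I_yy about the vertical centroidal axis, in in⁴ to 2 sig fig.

Break the section into simple shapes (no overlaps), measuring from the bottom-left corner of the bounding box.
Plate: 10.2 × 1, A = 10.2 in², x = 5.1 in, Ī = 88.43 in⁴.
Hole 1 (subtracted): ⌀0.3, A = 0.07069 in², x = 3.4 in, Ī = 0.0003976 in⁴.
Hole 2 (subtracted): ⌀0.3, A = 0.07069 in², x = 6.8 in, Ī = 0.0003976 in⁴.
By symmetry the centroid is at mid-width, x̄ = 5.1 in.
Transfer each piece to the vertical centroidal axis using Ī + A·d² with d = x − 5.1:
  plate: d = 0 in → contributes +88.43 in⁴
  hole 1: d = -1.7 in → contributes −0.2047 in⁴
  hole 2: d = 1.7 in → contributes −0.2047 in⁴
Total I = 88.02 in⁴.

I_yy ≈ 88 in⁴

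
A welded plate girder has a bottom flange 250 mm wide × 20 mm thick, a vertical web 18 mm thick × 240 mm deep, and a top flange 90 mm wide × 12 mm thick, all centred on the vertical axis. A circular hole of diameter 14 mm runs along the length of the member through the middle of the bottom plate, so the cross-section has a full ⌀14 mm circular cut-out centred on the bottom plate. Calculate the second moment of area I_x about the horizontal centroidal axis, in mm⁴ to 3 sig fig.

Treat the section as a set of non-overlapping primitives; coordinates are from the bounding-box lower-left.
Bottom plate: 250 × 20, A = 5 000 mm², y = 10 mm, Ī = 166 667 mm⁴.
Web plate: 18 × 240, A = 4 320 mm², y = 140 mm, Ī = 20 736 000 mm⁴.
Top plate: 90 × 12, A = 1 080 mm², y = 266 mm, Ī = 12 960 mm⁴.
Hole (subtracted): ⌀14, A = 153.94 mm², y = 10 mm, Ī = 1885.7 mm⁴.
Centroid: ȳ = ΣA·y / ΣA = 91.795 mm.
Transfer each piece to the horizontal centroidal axis using Ī + A·d² with d = y − 91.795:
  bottom plate: d = -81.795 mm → contributes +33 619 045 mm⁴
  web plate: d = 48.205 mm → contributes +30 774 342 mm⁴
  top plate: d = 174.2 mm → contributes +32 788 009 mm⁴
  hole: d = -81.795 mm → contributes −1 031 804 mm⁴
Total I = 96 149 592 mm⁴.

I_x ≈ 9.61 × 10⁷ mm⁴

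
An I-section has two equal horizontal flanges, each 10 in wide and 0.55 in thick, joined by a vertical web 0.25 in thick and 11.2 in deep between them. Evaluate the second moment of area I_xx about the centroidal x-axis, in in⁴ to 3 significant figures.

I_xx ≈ 409 in⁴

Break the section into simple shapes (no overlaps), measuring from the bottom-left corner of the bounding box.
Bottom flange: 10 × 0.55, A = 5.5 in², y = 0.275 in, Ī = 0.13865 in⁴.
Web: 0.25 × 11.2, A = 2.8 in², y = 6.15 in, Ī = 29.269 in⁴.
Top flange: 10 × 0.55, A = 5.5 in², y = 12.025 in, Ī = 0.13865 in⁴.
By symmetry the centroid is at mid-height, ȳ = 6.15 in.
Transfer each piece to the centroidal x-axis using Ī + A·d² with d = y − 6.15:
  bottom flange: d = -5.875 in → contributes +189.97 in⁴
  web: d = 0 in → contributes +29.269 in⁴
  top flange: d = 5.875 in → contributes +189.97 in⁴
Total I = 409.22 in⁴.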